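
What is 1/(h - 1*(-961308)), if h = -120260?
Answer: 1/841048 ≈ 1.1890e-6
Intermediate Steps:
1/(h - 1*(-961308)) = 1/(-120260 - 1*(-961308)) = 1/(-120260 + 961308) = 1/841048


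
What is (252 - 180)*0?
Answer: 0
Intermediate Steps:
(252 - 180)*0 = 72*0 = 0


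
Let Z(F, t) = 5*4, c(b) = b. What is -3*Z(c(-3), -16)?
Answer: -60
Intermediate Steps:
Z(F, t) = 20
-3*Z(c(-3), -16) = -3*20 = -60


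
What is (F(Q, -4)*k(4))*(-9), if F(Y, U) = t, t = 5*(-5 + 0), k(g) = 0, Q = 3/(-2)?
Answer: 0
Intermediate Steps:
Q = -3/2 (Q = 3*(-1/2) = -3/2 ≈ -1.5000)
t = -25 (t = 5*(-5) = -25)
F(Y, U) = -25
(F(Q, -4)*k(4))*(-9) = -25*0*(-9) = 0*(-9) = 0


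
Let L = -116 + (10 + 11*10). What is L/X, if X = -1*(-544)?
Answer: 1/136 ≈ 0.0073529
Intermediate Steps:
X = 544
L = 4 (L = -116 + (10 + 110) = -116 + 120 = 4)
L/X = 4/544 = 4*(1/544) = 1/136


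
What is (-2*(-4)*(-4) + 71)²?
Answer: 1521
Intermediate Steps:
(-2*(-4)*(-4) + 71)² = (8*(-4) + 71)² = (-32 + 71)² = 39² = 1521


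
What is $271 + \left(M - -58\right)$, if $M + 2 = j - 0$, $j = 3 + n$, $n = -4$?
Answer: $326$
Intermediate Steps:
$j = -1$ ($j = 3 - 4 = -1$)
$M = -3$ ($M = -2 - 1 = -3$)
$271 + \left(M - -58\right) = 271 - -55 = 271 + \left(-3 + 58\right) = 271 + 55 = 326$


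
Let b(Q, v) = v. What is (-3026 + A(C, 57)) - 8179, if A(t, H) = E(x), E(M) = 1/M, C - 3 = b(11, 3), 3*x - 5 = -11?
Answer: -22411/2 ≈ -11206.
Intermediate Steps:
x = -2 (x = 5/3 + (⅓)*(-11) = 5/3 - 11/3 = -2)
C = 6 (C = 3 + 3 = 6)
A(t, H) = -½ (A(t, H) = 1/(-2) = -½)
(-3026 + A(C, 57)) - 8179 = (-3026 - ½) - 8179 = -6053/2 - 8179 = -22411/2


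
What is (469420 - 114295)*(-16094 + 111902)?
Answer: 34023816000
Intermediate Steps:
(469420 - 114295)*(-16094 + 111902) = 355125*95808 = 34023816000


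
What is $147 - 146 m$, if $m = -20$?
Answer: $3067$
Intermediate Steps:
$147 - 146 m = 147 - -2920 = 147 + 2920 = 3067$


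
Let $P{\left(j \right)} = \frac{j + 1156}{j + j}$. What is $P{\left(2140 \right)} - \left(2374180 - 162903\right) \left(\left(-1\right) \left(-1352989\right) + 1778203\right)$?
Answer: $- \frac{3704304075918028}{535} \approx -6.9239 \cdot 10^{12}$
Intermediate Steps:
$P{\left(j \right)} = \frac{1156 + j}{2 j}$
$P{\left(2140 \right)} - \left(2374180 - 162903\right) \left(\left(-1\right) \left(-1352989\right) + 1778203\right) = \frac{1156 + 2140}{2 \cdot 2140} - \left(2374180 - 162903\right) \left(\left(-1\right) \left(-1352989\right) + 1778203\right) = \frac{1}{2} \cdot \frac{1}{2140} \cdot 3296 - 2211277 \left(1352989 + 1778203\right) = \frac{412}{535} - 2211277 \cdot 3131192 = \frac{412}{535} - 6923932852184 = - \frac{3704304075918028}{535}$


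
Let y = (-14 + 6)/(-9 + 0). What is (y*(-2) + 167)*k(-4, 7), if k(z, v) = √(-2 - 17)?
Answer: 1487*I*√19/9 ≈ 720.19*I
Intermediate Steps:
k(z, v) = I*√19 (k(z, v) = √(-19) = I*√19)
y = 8/9 (y = -8/(-9) = -8*(-⅑) = 8/9 ≈ 0.88889)
(y*(-2) + 167)*k(-4, 7) = ((8/9)*(-2) + 167)*(I*√19) = (-16/9 + 167)*(I*√19) = 1487*(I*√19)/9 = 1487*I*√19/9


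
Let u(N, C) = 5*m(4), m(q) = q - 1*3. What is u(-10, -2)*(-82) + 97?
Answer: -313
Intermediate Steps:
m(q) = -3 + q (m(q) = q - 3 = -3 + q)
u(N, C) = 5 (u(N, C) = 5*(-3 + 4) = 5*1 = 5)
u(-10, -2)*(-82) + 97 = 5*(-82) + 97 = -410 + 97 = -313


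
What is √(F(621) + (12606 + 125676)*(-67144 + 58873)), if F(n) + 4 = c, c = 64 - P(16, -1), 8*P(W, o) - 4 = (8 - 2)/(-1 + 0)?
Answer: I*√4574921447/2 ≈ 33819.0*I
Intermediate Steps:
P(W, o) = -¼ (P(W, o) = ½ + ((8 - 2)/(-1 + 0))/8 = ½ + (6/(-1))/8 = ½ + (6*(-1))/8 = ½ + (⅛)*(-6) = ½ - ¾ = -¼)
c = 257/4 (c = 64 - 1*(-¼) = 64 + ¼ = 257/4 ≈ 64.250)
F(n) = 241/4 (F(n) = -4 + 257/4 = 241/4)
√(F(621) + (12606 + 125676)*(-67144 + 58873)) = √(241/4 + (12606 + 125676)*(-67144 + 58873)) = √(241/4 + 138282*(-8271)) = √(241/4 - 1143730422) = √(-4574921447/4) = I*√4574921447/2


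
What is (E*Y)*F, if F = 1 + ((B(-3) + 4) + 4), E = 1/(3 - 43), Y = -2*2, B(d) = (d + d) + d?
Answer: 0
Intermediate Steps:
B(d) = 3*d (B(d) = 2*d + d = 3*d)
Y = -4
E = -1/40 (E = 1/(-40) = -1/40 ≈ -0.025000)
F = 0 (F = 1 + ((3*(-3) + 4) + 4) = 1 + ((-9 + 4) + 4) = 1 + (-5 + 4) = 1 - 1 = 0)
(E*Y)*F = -1/40*(-4)*0 = (⅒)*0 = 0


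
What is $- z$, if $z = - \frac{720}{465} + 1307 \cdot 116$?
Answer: $- \frac{4699924}{31} \approx -1.5161 \cdot 10^{5}$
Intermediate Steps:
$z = \frac{4699924}{31}$ ($z = \left(-720\right) \frac{1}{465} + 151612 = - \frac{48}{31} + 151612 = \frac{4699924}{31} \approx 1.5161 \cdot 10^{5}$)
$- z = \left(-1\right) \frac{4699924}{31} = - \frac{4699924}{31}$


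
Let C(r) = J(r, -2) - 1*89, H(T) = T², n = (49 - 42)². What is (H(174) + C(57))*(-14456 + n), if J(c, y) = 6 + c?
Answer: -435811750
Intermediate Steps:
n = 49 (n = 7² = 49)
C(r) = -83 + r (C(r) = (6 + r) - 1*89 = (6 + r) - 89 = -83 + r)
(H(174) + C(57))*(-14456 + n) = (174² + (-83 + 57))*(-14456 + 49) = (30276 - 26)*(-14407) = 30250*(-14407) = -435811750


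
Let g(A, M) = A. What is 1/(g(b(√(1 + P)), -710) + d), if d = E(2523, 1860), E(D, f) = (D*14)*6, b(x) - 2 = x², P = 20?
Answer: 1/211955 ≈ 4.7180e-6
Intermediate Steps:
b(x) = 2 + x²
E(D, f) = 84*D (E(D, f) = (14*D)*6 = 84*D)
d = 211932 (d = 84*2523 = 211932)
1/(g(b(√(1 + P)), -710) + d) = 1/((2 + (√(1 + 20))²) + 211932) = 1/((2 + (√21)²) + 211932) = 1/((2 + 21) + 211932) = 1/(23 + 211932) = 1/211955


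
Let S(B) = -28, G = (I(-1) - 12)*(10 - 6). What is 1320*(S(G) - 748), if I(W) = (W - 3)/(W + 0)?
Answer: -1024320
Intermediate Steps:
I(W) = (-3 + W)/W
G = -32 (G = ((-3 - 1)/(-1) - 12)*(10 - 6) = (-1*(-4) - 12)*4 = (4 - 12)*4 = -8*4 = -32)
1320*(S(G) - 748) = 1320*(-28 - 748) = 1320*(-776) = -1024320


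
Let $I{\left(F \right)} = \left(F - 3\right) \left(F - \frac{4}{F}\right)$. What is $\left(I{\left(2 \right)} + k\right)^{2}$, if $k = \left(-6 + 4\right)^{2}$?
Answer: $16$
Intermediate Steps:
$I{\left(F \right)} = \left(-3 + F\right) \left(F - \frac{4}{F}\right)$
$k = 4$ ($k = \left(-2\right)^{2} = 4$)
$\left(I{\left(2 \right)} + k\right)^{2} = \left(\left(-4 + 2^{2} - 6 + \frac{12}{2}\right) + 4\right)^{2} = \left(\left(-4 + 4 - 6 + 12 \cdot \frac{1}{2}\right) + 4\right)^{2} = \left(\left(-4 + 4 - 6 + 6\right) + 4\right)^{2} = \left(0 + 4\right)^{2} = 4^{2} = 16$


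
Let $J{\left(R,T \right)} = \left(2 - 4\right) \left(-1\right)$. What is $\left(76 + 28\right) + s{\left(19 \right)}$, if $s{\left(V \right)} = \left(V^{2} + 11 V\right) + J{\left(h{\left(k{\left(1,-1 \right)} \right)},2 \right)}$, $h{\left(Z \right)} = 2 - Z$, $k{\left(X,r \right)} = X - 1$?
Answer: $676$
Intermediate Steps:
$k{\left(X,r \right)} = -1 + X$ ($k{\left(X,r \right)} = X - 1 = -1 + X$)
$J{\left(R,T \right)} = 2$ ($J{\left(R,T \right)} = \left(-2\right) \left(-1\right) = 2$)
$s{\left(V \right)} = 2 + V^{2} + 11 V$ ($s{\left(V \right)} = \left(V^{2} + 11 V\right) + 2 = 2 + V^{2} + 11 V$)
$\left(76 + 28\right) + s{\left(19 \right)} = \left(76 + 28\right) + \left(2 + 19^{2} + 11 \cdot 19\right) = 104 + \left(2 + 361 + 209\right) = 104 + 572 = 676$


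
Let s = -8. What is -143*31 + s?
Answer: -4441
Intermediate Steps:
-143*31 + s = -143*31 - 8 = -4433 - 8 = -4441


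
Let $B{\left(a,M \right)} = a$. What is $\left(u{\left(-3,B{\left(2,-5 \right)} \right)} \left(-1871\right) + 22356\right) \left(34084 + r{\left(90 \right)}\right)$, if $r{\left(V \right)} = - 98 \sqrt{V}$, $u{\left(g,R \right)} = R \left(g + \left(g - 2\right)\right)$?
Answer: $1782320528 - 15373848 \sqrt{10} \approx 1.7337 \cdot 10^{9}$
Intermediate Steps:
$u{\left(g,R \right)} = R \left(-2 + 2 g\right)$ ($u{\left(g,R \right)} = R \left(g + \left(-2 + g\right)\right) = R \left(-2 + 2 g\right)$)
$\left(u{\left(-3,B{\left(2,-5 \right)} \right)} \left(-1871\right) + 22356\right) \left(34084 + r{\left(90 \right)}\right) = \left(2 \cdot 2 \left(-1 - 3\right) \left(-1871\right) + 22356\right) \left(34084 - 98 \sqrt{90}\right) = \left(2 \cdot 2 \left(-4\right) \left(-1871\right) + 22356\right) \left(34084 - 98 \cdot 3 \sqrt{10}\right) = \left(\left(-16\right) \left(-1871\right) + 22356\right) \left(34084 - 294 \sqrt{10}\right) = \left(29936 + 22356\right) \left(34084 - 294 \sqrt{10}\right) = 52292 \left(34084 - 294 \sqrt{10}\right) = 1782320528 - 15373848 \sqrt{10}$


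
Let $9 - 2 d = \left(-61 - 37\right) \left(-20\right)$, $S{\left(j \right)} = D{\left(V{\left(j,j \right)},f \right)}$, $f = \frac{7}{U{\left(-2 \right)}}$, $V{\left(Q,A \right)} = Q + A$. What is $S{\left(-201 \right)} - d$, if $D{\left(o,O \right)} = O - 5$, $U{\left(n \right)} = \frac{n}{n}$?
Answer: $\frac{1955}{2} \approx 977.5$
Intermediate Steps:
$V{\left(Q,A \right)} = A + Q$
$U{\left(n \right)} = 1$
$f = 7$ ($f = \frac{7}{1} = 7 \cdot 1 = 7$)
$D{\left(o,O \right)} = -5 + O$ ($D{\left(o,O \right)} = O - 5 = -5 + O$)
$S{\left(j \right)} = 2$ ($S{\left(j \right)} = -5 + 7 = 2$)
$d = - \frac{1951}{2}$ ($d = \frac{9}{2} - \frac{\left(-61 - 37\right) \left(-20\right)}{2} = \frac{9}{2} - \frac{\left(-98\right) \left(-20\right)}{2} = \frac{9}{2} - 980 = - \frac{1951}{2} \approx -975.5$)
$S{\left(-201 \right)} - d = 2 - - \frac{1951}{2} = 2 + \frac{1951}{2} = \frac{1955}{2}$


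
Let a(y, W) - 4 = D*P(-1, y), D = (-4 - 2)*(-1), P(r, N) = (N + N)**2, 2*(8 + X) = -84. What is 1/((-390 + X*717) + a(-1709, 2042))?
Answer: 1/70060108 ≈ 1.4273e-8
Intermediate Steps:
X = -50 (X = -8 + (1/2)*(-84) = -8 - 42 = -50)
P(r, N) = 4*N**2 (P(r, N) = (2*N)**2 = 4*N**2)
D = 6 (D = -6*(-1) = 6)
a(y, W) = 4 + 24*y**2 (a(y, W) = 4 + 6*(4*y**2) = 4 + 24*y**2)
1/((-390 + X*717) + a(-1709, 2042)) = 1/((-390 - 50*717) + (4 + 24*(-1709)**2)) = 1/((-390 - 35850) + (4 + 24*2920681)) = 1/(-36240 + (4 + 70096344)) = 1/(-36240 + 70096348) = 1/70060108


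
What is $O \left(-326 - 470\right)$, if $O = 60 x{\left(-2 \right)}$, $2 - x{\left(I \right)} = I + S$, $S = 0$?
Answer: $-191040$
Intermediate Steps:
$x{\left(I \right)} = 2 - I$ ($x{\left(I \right)} = 2 - \left(I + 0\right) = 2 - I$)
$O = 240$ ($O = 60 \left(2 - -2\right) = 60 \left(2 + 2\right) = 60 \cdot 4 = 240$)
$O \left(-326 - 470\right) = 240 \left(-326 - 470\right) = 240 \left(-796\right) = -191040$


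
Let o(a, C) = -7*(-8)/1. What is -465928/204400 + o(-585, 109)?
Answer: 1372559/25550 ≈ 53.721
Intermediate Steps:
o(a, C) = 56 (o(a, C) = 56*1 = 56)
-465928/204400 + o(-585, 109) = -465928/204400 + 56 = -465928*1/204400 + 56 = -58241/25550 + 56 = 1372559/25550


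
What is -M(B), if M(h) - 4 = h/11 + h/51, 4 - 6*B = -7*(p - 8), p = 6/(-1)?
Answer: -3818/1683 ≈ -2.2686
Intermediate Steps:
p = -6 (p = 6*(-1) = -6)
B = -47/3 (B = ⅔ - (-7)*(-6 - 8)/6 = ⅔ - (-7)*(-14)/6 = ⅔ - ⅙*98 = ⅔ - 49/3 = -47/3 ≈ -15.667)
M(h) = 4 + 62*h/561 (M(h) = 4 + (h/11 + h/51) = 4 + 62*h/561)
-M(B) = -(4 + (62/561)*(-47/3)) = -(4 - 2914/1683) = -1*3818/1683 = -3818/1683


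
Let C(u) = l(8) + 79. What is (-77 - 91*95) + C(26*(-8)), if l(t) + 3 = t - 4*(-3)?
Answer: -8626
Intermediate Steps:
l(t) = 9 + t (l(t) = -3 + (t - 4*(-3)) = -3 + (t + 12) = -3 + (12 + t) = 9 + t)
C(u) = 96 (C(u) = (9 + 8) + 79 = 17 + 79 = 96)
(-77 - 91*95) + C(26*(-8)) = (-77 - 91*95) + 96 = (-77 - 8645) + 96 = -8722 + 96 = -8626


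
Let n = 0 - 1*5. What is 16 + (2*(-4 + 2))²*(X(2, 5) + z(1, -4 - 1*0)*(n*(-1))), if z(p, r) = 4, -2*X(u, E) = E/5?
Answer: 328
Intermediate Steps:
X(u, E) = -E/10 (X(u, E) = -E/(2*5) = -E/10)
n = -5 (n = 0 - 5 = -5)
16 + (2*(-4 + 2))²*(X(2, 5) + z(1, -4 - 1*0)*(n*(-1))) = 16 + (2*(-4 + 2))²*(-⅒*5 + 4*(-5*(-1))) = 16 + (2*(-2))²*(-½ + 4*5) = 16 + (-4)²*(-½ + 20) = 16 + 16*(39/2) = 16 + 312 = 328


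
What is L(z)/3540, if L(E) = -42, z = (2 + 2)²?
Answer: -7/590 ≈ -0.011864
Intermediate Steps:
z = 16 (z = 4² = 16)
L(z)/3540 = -42/3540 = -42*1/3540 = -7/590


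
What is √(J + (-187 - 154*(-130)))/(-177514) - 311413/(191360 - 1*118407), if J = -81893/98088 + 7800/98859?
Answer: -311413/72953 - √51800451053755574142078/286888706487048 ≈ -4.2695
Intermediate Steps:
J = -2443591229/3232293864 (J = -81893*1/98088 + 7800*(1/98859) = -81893/98088 + 2600/32953 = -2443591229/3232293864 ≈ -0.75599)
√(J + (-187 - 154*(-130)))/(-177514) - 311413/(191360 - 1*118407) = √(-2443591229/3232293864 + (-187 - 154*(-130)))/(-177514) - 311413/(191360 - 1*118407) = √(-2443591229/3232293864 + (-187 + 20020))*(-1/177514) - 311413/(191360 - 118407) = √(-2443591229/3232293864 + 19833)*(-1/177514) - 311413/72953 = √(64103640613483/3232293864)*(-1/177514) - 311413*1/72953 = (√51800451053755574142078/1616146932)*(-1/177514) - 311413/72953 = -√51800451053755574142078/286888706487048 - 311413/72953 = -311413/72953 - √51800451053755574142078/286888706487048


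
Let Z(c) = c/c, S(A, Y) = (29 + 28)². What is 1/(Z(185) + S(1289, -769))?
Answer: 1/3250 ≈ 0.00030769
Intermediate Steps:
S(A, Y) = 3249 (S(A, Y) = 57² = 3249)
Z(c) = 1
1/(Z(185) + S(1289, -769)) = 1/(1 + 3249) = 1/3250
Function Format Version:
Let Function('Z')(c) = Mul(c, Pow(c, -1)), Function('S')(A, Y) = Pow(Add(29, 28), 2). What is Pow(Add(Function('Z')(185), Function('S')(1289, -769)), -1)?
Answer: Rational(1, 3250) ≈ 0.00030769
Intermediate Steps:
Function('S')(A, Y) = 3249 (Function('S')(A, Y) = Pow(57, 2) = 3249)
Function('Z')(c) = 1
Pow(Add(Function('Z')(185), Function('S')(1289, -769)), -1) = Pow(Add(1, 3249), -1) = Pow(3250, -1) = Rational(1, 3250)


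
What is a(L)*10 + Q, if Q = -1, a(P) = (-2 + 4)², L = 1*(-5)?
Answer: 39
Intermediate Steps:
L = -5
a(P) = 4 (a(P) = 2² = 4)
a(L)*10 + Q = 4*10 - 1 = 40 - 1 = 39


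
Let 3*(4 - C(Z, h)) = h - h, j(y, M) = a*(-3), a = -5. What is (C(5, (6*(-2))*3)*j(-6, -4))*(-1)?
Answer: -60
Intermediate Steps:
j(y, M) = 15 (j(y, M) = -5*(-3) = 15)
C(Z, h) = 4 (C(Z, h) = 4 - (h - h)/3 = 4 - ⅓*0 = 4 + 0 = 4)
(C(5, (6*(-2))*3)*j(-6, -4))*(-1) = (4*15)*(-1) = 60*(-1) = -60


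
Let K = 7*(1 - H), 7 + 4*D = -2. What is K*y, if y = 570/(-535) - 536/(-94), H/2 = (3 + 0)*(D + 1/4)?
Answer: 2121938/5029 ≈ 421.94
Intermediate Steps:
D = -9/4 (D = -7/4 + (¼)*(-2) = -7/4 - ½ = -9/4 ≈ -2.2500)
H = -12 (H = 2*((3 + 0)*(-9/4 + 1/4)) = 2*(3*(-9/4 + 1*(¼))) = 2*(3*(-9/4 + ¼)) = 2*(3*(-2)) = 2*(-6) = -12)
y = 23318/5029 (y = 570*(-1/535) - 536*(-1/94) = -114/107 + 268/47 = 23318/5029 ≈ 4.6367)
K = 91 (K = 7*(1 - 1*(-12)) = 7*(1 + 12) = 7*13 = 91)
K*y = 91*(23318/5029) = 2121938/5029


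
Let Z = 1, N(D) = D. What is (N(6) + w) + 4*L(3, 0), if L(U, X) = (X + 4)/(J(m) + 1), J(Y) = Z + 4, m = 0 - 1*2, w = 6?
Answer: 44/3 ≈ 14.667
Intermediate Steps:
m = -2 (m = 0 - 2 = -2)
J(Y) = 5 (J(Y) = 1 + 4 = 5)
L(U, X) = 2/3 + X/6 (L(U, X) = (X + 4)/(5 + 1) = (4 + X)/6 = (4 + X)*(1/6) = 2/3 + X/6)
(N(6) + w) + 4*L(3, 0) = (6 + 6) + 4*(2/3 + (1/6)*0) = 12 + 4*(2/3 + 0) = 12 + 4*(2/3) = 12 + 8/3 = 44/3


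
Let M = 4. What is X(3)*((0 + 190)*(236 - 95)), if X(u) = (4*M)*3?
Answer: 1285920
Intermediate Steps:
X(u) = 48 (X(u) = (4*4)*3 = 16*3 = 48)
X(3)*((0 + 190)*(236 - 95)) = 48*((0 + 190)*(236 - 95)) = 48*(190*141) = 48*26790 = 1285920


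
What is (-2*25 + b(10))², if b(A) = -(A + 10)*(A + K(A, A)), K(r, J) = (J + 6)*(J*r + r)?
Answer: 1256702500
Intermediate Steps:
K(r, J) = (6 + J)*(r + J*r)
b(A) = -(10 + A)*(A + A*(6 + A² + 7*A)) (b(A) = -(A + 10)*(A + A*(6 + A² + 7*A)) = -(10 + A)*(A + A*(6 + A² + 7*A)))
(-2*25 + b(10))² = (-2*25 + 10*(-70 - 1*10³ - 77*10 - 17*10²))² = (-50 + 10*(-70 - 1*1000 - 770 - 17*100))² = (-50 + 10*(-70 - 1000 - 770 - 1700))² = (-50 + 10*(-3540))² = (-50 - 35400)² = (-35450)² = 1256702500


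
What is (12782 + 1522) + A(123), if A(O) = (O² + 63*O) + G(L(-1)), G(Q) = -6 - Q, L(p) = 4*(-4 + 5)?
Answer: 37172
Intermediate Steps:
L(p) = 4 (L(p) = 4*1 = 4)
A(O) = -10 + O² + 63*O (A(O) = (O² + 63*O) + (-6 - 1*4) = (O² + 63*O) + (-6 - 4) = (O² + 63*O) - 10 = -10 + O² + 63*O)
(12782 + 1522) + A(123) = (12782 + 1522) + (-10 + 123² + 63*123) = 14304 + (-10 + 15129 + 7749) = 14304 + 22868 = 37172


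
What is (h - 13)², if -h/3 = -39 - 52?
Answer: 67600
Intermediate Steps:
h = 273 (h = -3*(-39 - 52) = -3*(-91) = 273)
(h - 13)² = (273 - 13)² = 260² = 67600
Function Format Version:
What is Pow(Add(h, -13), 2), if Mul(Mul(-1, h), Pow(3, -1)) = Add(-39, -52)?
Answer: 67600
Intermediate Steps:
h = 273 (h = Mul(-3, Add(-39, -52)) = Mul(-3, -91) = 273)
Pow(Add(h, -13), 2) = Pow(Add(273, -13), 2) = Pow(260, 2) = 67600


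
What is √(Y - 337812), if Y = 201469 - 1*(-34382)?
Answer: 3*I*√11329 ≈ 319.31*I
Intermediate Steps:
Y = 235851 (Y = 201469 + 34382 = 235851)
√(Y - 337812) = √(235851 - 337812) = √(-101961) = 3*I*√11329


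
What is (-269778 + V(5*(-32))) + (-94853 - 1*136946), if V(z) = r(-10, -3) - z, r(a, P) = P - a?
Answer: -501410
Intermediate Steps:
V(z) = 7 - z (V(z) = (-3 - 1*(-10)) - z = (-3 + 10) - z = 7 - z)
(-269778 + V(5*(-32))) + (-94853 - 1*136946) = (-269778 + (7 - 5*(-32))) + (-94853 - 1*136946) = (-269778 + (7 - 1*(-160))) + (-94853 - 136946) = (-269778 + (7 + 160)) - 231799 = (-269778 + 167) - 231799 = -269611 - 231799 = -501410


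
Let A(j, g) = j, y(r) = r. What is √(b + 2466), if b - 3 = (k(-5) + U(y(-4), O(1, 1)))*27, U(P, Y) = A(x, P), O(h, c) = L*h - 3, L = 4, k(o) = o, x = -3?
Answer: √2253 ≈ 47.466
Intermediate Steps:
O(h, c) = -3 + 4*h (O(h, c) = 4*h - 3 = -3 + 4*h)
U(P, Y) = -3
b = -213 (b = 3 + (-5 - 3)*27 = 3 - 8*27 = 3 - 216 = -213)
√(b + 2466) = √(-213 + 2466) = √2253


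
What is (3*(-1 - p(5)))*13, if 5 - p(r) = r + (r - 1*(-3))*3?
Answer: 897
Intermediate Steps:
p(r) = -4 - 4*r (p(r) = 5 - (r + (r - 1*(-3))*3) = 5 - (r + (r + 3)*3) = 5 - (r + (3 + r)*3) = 5 - (r + (9 + 3*r)) = 5 - (9 + 4*r) = 5 + (-9 - 4*r) = -4 - 4*r)
(3*(-1 - p(5)))*13 = (3*(-1 - (-4 - 4*5)))*13 = (3*(-1 - (-4 - 20)))*13 = (3*(-1 - 1*(-24)))*13 = (3*(-1 + 24))*13 = (3*23)*13 = 69*13 = 897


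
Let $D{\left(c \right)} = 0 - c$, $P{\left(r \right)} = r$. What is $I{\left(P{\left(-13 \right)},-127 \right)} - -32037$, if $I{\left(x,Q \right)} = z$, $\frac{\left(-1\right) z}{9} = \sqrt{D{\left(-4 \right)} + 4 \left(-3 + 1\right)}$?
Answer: $32037 - 18 i \approx 32037.0 - 18.0 i$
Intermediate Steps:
$D{\left(c \right)} = - c$
$z = - 18 i$ ($z = - 9 \sqrt{\left(-1\right) \left(-4\right) + 4 \left(-3 + 1\right)} = - 9 \sqrt{4 + 4 \left(-2\right)} = - 9 \sqrt{4 - 8} = - 9 \sqrt{-4} = - 9 \cdot 2 i = - 18 i \approx - 18.0 i$)
$I{\left(x,Q \right)} = - 18 i$
$I{\left(P{\left(-13 \right)},-127 \right)} - -32037 = - 18 i - -32037 = - 18 i + 32037 = 32037 - 18 i$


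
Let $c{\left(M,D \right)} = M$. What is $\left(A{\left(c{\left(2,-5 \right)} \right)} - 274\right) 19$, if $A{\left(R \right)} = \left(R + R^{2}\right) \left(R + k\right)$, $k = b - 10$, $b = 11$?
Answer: $-4864$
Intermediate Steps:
$k = 1$ ($k = 11 - 10 = 1$)
$A{\left(R \right)} = \left(1 + R\right) \left(R + R^{2}\right)$ ($A{\left(R \right)} = \left(R + R^{2}\right) \left(R + 1\right) = \left(R + R^{2}\right) \left(1 + R\right) = \left(1 + R\right) \left(R + R^{2}\right)$)
$\left(A{\left(c{\left(2,-5 \right)} \right)} - 274\right) 19 = \left(2 \left(1 + 2^{2} + 2 \cdot 2\right) - 274\right) 19 = \left(2 \left(1 + 4 + 4\right) - 274\right) 19 = \left(2 \cdot 9 - 274\right) 19 = \left(18 - 274\right) 19 = \left(-256\right) 19 = -4864$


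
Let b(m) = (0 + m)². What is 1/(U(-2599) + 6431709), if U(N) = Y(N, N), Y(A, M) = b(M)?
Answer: 1/13186510 ≈ 7.5835e-8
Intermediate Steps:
b(m) = m²
Y(A, M) = M²
U(N) = N²
1/(U(-2599) + 6431709) = 1/((-2599)² + 6431709) = 1/(6754801 + 6431709) = 1/13186510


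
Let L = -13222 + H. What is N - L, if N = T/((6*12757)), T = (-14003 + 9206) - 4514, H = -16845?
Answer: 2301379003/76542 ≈ 30067.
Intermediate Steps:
T = -9311 (T = -4797 - 4514 = -9311)
L = -30067 (L = -13222 - 16845 = -30067)
N = -9311/76542 (N = -9311/(6*12757) = -9311/76542 ≈ -0.12165)
N - L = -9311/76542 - 1*(-30067) = -9311/76542 + 30067 = 2301379003/76542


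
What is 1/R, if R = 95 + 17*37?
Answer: 1/724 ≈ 0.0013812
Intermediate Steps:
R = 724 (R = 95 + 629 = 724)
1/R = 1/724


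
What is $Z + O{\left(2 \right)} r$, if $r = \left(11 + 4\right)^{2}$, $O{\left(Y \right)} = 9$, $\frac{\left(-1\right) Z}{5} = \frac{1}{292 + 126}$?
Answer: $\frac{846445}{418} \approx 2025.0$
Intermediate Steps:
$Z = - \frac{5}{418}$ ($Z = - \frac{5}{292 + 126} = - \frac{5}{418} \approx -0.011962$)
$r = 225$ ($r = 15^{2} = 225$)
$Z + O{\left(2 \right)} r = - \frac{5}{418} + 9 \cdot 225 = - \frac{5}{418} + 2025 = \frac{846445}{418}$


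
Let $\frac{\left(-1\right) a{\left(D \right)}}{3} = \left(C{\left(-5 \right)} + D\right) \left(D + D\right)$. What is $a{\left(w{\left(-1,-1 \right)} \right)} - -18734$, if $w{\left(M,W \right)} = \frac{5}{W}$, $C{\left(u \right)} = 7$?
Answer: $18794$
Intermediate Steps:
$a{\left(D \right)} = - 6 D \left(7 + D\right)$ ($a{\left(D \right)} = - 3 \left(7 + D\right) \left(D + D\right) = - 3 \left(7 + D\right) 2 D = - 3 \cdot 2 D \left(7 + D\right) = - 6 D \left(7 + D\right)$)
$a{\left(w{\left(-1,-1 \right)} \right)} - -18734 = - 6 \frac{5}{-1} \left(7 + \frac{5}{-1}\right) - -18734 = - 6 \cdot 5 \left(-1\right) \left(7 + 5 \left(-1\right)\right) + 18734 = \left(-6\right) \left(-5\right) \left(7 - 5\right) + 18734 = \left(-6\right) \left(-5\right) 2 + 18734 = 60 + 18734 = 18794$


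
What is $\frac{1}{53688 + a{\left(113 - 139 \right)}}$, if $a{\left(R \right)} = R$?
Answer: $\frac{1}{53662} \approx 1.8635 \cdot 10^{-5}$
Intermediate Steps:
$\frac{1}{53688 + a{\left(113 - 139 \right)}} = \frac{1}{53688 + \left(113 - 139\right)} = \frac{1}{53688 - 26} = \frac{1}{53662}$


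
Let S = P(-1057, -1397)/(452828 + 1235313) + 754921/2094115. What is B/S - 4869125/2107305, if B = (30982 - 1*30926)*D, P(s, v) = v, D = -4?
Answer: -55830520178927475785/89313740158235661 ≈ -625.11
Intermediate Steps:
B = -224 (B = (30982 - 1*30926)*(-4) = (30982 - 30926)*(-4) = 56*(-4) = -224)
S = 1271487613206/3535161390215 (S = -1397/(452828 + 1235313) + 754921/2094115 = -1397/1688141 + 754921*(1/2094115) = -1397*1/1688141 + 754921/2094115 = -1397/1688141 + 754921/2094115 = 1271487613206/3535161390215 ≈ 0.35967)
B/S - 4869125/2107305 = -224/1271487613206/3535161390215 - 4869125/2107305 = -224*3535161390215/1271487613206 - 4869125*1/2107305 = -395938075704080/635743806603 - 973825/421461 = -55830520178927475785/89313740158235661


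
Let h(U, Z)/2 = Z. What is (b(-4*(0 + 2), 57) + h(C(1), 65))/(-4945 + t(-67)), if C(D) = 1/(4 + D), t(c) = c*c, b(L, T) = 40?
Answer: -85/228 ≈ -0.37281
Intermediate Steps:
t(c) = c**2
h(U, Z) = 2*Z
(b(-4*(0 + 2), 57) + h(C(1), 65))/(-4945 + t(-67)) = (40 + 2*65)/(-4945 + (-67)**2) = (40 + 130)/(-4945 + 4489) = 170/(-456) = 170*(-1/456) = -85/228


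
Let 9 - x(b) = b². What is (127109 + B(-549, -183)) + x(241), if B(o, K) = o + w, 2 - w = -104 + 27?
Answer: 68567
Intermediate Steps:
w = 79 (w = 2 - (-104 + 27) = 2 - 1*(-77) = 2 + 77 = 79)
B(o, K) = 79 + o (B(o, K) = o + 79 = 79 + o)
x(b) = 9 - b²
(127109 + B(-549, -183)) + x(241) = (127109 + (79 - 549)) + (9 - 1*241²) = (127109 - 470) + (9 - 1*58081) = 126639 + (9 - 58081) = 126639 - 58072 = 68567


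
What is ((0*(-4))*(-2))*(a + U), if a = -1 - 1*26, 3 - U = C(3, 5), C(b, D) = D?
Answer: 0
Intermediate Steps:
U = -2 (U = 3 - 1*5 = 3 - 5 = -2)
a = -27 (a = -1 - 26 = -27)
((0*(-4))*(-2))*(a + U) = ((0*(-4))*(-2))*(-27 - 2) = (0*(-2))*(-29) = 0*(-29) = 0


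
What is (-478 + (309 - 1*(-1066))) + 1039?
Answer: 1936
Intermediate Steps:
(-478 + (309 - 1*(-1066))) + 1039 = (-478 + (309 + 1066)) + 1039 = (-478 + 1375) + 1039 = 897 + 1039 = 1936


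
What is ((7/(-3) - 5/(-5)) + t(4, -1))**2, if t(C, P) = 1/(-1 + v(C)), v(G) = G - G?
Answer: 49/9 ≈ 5.4444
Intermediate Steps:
v(G) = 0
t(C, P) = -1 (t(C, P) = 1/(-1 + 0) = 1/(-1) = -1)
((7/(-3) - 5/(-5)) + t(4, -1))**2 = ((7/(-3) - 5/(-5)) - 1)**2 = ((7*(-1/3) - 5*(-1/5)) - 1)**2 = ((-7/3 + 1) - 1)**2 = (-4/3 - 1)**2 = (-7/3)**2 = 49/9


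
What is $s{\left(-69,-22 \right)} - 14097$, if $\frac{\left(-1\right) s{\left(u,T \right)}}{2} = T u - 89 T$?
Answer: $-21049$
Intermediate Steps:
$s{\left(u,T \right)} = 178 T - 2 T u$ ($s{\left(u,T \right)} = - 2 \left(T u - 89 T\right) = - 2 \left(- 89 T + T u\right) = 178 T - 2 T u$)
$s{\left(-69,-22 \right)} - 14097 = 2 \left(-22\right) \left(89 - -69\right) - 14097 = 2 \left(-22\right) \left(89 + 69\right) - 14097 = 2 \left(-22\right) 158 - 14097 = -6952 - 14097 = -21049$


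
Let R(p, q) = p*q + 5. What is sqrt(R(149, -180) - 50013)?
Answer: 2*I*sqrt(19207) ≈ 277.18*I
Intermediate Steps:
R(p, q) = 5 + p*q
sqrt(R(149, -180) - 50013) = sqrt((5 + 149*(-180)) - 50013) = sqrt((5 - 26820) - 50013) = sqrt(-26815 - 50013) = sqrt(-76828) = 2*I*sqrt(19207)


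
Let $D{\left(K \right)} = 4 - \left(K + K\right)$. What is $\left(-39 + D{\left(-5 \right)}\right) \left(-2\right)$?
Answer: $50$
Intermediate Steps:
$D{\left(K \right)} = 4 - 2 K$
$\left(-39 + D{\left(-5 \right)}\right) \left(-2\right) = \left(-39 + \left(4 - -10\right)\right) \left(-2\right) = \left(-39 + \left(4 + 10\right)\right) \left(-2\right) = \left(-39 + 14\right) \left(-2\right) = \left(-25\right) \left(-2\right) = 50$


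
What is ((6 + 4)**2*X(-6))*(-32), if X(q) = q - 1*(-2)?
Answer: 12800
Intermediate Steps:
X(q) = 2 + q (X(q) = q + 2 = 2 + q)
((6 + 4)**2*X(-6))*(-32) = ((6 + 4)**2*(2 - 6))*(-32) = (10**2*(-4))*(-32) = (100*(-4))*(-32) = -400*(-32) = 12800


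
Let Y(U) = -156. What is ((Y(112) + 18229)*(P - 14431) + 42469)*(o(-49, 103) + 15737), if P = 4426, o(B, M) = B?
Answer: -2836043632448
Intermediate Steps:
((Y(112) + 18229)*(P - 14431) + 42469)*(o(-49, 103) + 15737) = ((-156 + 18229)*(4426 - 14431) + 42469)*(-49 + 15737) = (18073*(-10005) + 42469)*15688 = (-180820365 + 42469)*15688 = -180777896*15688 = -2836043632448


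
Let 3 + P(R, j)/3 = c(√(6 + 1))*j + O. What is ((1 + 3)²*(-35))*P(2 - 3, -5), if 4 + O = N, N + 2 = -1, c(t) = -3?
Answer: -8400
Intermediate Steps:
N = -3 (N = -2 - 1 = -3)
O = -7 (O = -4 - 3 = -7)
P(R, j) = -30 - 9*j (P(R, j) = -9 + 3*(-3*j - 7) = -9 + 3*(-7 - 3*j) = -9 + (-21 - 9*j) = -30 - 9*j)
((1 + 3)²*(-35))*P(2 - 3, -5) = ((1 + 3)²*(-35))*(-30 - 9*(-5)) = (4²*(-35))*(-30 + 45) = (16*(-35))*15 = -560*15 = -8400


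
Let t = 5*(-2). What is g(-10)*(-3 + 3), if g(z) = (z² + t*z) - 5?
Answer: 0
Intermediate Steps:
t = -10
g(z) = -5 + z² - 10*z (g(z) = (z² - 10*z) - 5 = -5 + z² - 10*z)
g(-10)*(-3 + 3) = (-5 + (-10)² - 10*(-10))*(-3 + 3) = (-5 + 100 + 100)*0 = 195*0 = 0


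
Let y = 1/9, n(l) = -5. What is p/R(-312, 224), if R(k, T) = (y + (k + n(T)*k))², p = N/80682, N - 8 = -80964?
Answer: -1092906/1696746346183 ≈ -6.4412e-7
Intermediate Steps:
N = -80956 (N = 8 - 80964 = -80956)
p = -40478/40341 (p = -80956/80682 = -80956*1/80682 = -40478/40341 ≈ -1.0034)
y = ⅑ ≈ 0.11111
R(k, T) = (⅑ - 4*k)² (R(k, T) = (⅑ + (k - 5*k))² = (⅑ - 4*k)²)
p/R(-312, 224) = -40478*81/(1 - 36*(-312))²/40341 = -40478*81/(1 + 11232)²/40341 = -40478/(40341*((1/81)*11233²)) = -40478/(40341*((1/81)*126180289)) = -40478/(40341*126180289/81) = -40478/40341*81/126180289 = -1092906/1696746346183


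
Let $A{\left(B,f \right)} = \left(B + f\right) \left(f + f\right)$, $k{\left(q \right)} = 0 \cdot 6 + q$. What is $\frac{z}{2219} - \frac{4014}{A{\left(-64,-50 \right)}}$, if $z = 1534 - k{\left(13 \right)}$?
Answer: $\frac{1405389}{4216100} \approx 0.33334$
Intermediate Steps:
$k{\left(q \right)} = q$ ($k{\left(q \right)} = 0 + q = q$)
$A{\left(B,f \right)} = 2 f \left(B + f\right)$ ($A{\left(B,f \right)} = \left(B + f\right) 2 f = 2 f \left(B + f\right)$)
$z = 1521$ ($z = 1534 - 13 = 1521$)
$\frac{z}{2219} - \frac{4014}{A{\left(-64,-50 \right)}} = \frac{1521}{2219} - \frac{4014}{2 \left(-50\right) \left(-64 - 50\right)} = 1521 \cdot \frac{1}{2219} - \frac{4014}{2 \left(-50\right) \left(-114\right)} = \frac{1521}{2219} - \frac{4014}{11400} = \frac{1521}{2219} - \frac{669}{1900} = \frac{1405389}{4216100}$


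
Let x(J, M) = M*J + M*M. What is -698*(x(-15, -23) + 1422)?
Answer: -1602608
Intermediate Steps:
x(J, M) = M² + J*M (x(J, M) = J*M + M² = M² + J*M)
-698*(x(-15, -23) + 1422) = -698*(-23*(-15 - 23) + 1422) = -698*(-23*(-38) + 1422) = -698*(874 + 1422) = -698*2296 = -1602608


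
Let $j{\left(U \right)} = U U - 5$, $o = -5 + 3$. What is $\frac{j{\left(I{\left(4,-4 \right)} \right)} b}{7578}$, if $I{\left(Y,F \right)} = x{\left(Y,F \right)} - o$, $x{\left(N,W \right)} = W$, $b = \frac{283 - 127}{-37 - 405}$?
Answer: $\frac{1}{21471} \approx 4.6574 \cdot 10^{-5}$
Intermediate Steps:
$b = - \frac{6}{17}$ ($b = \frac{156}{-442} = 156 \left(- \frac{1}{442}\right) = - \frac{6}{17} \approx -0.35294$)
$o = -2$
$I{\left(Y,F \right)} = 2 + F$ ($I{\left(Y,F \right)} = F - -2 = F + 2 = 2 + F$)
$j{\left(U \right)} = -5 + U^{2}$ ($j{\left(U \right)} = U^{2} - 5 = -5 + U^{2}$)
$\frac{j{\left(I{\left(4,-4 \right)} \right)} b}{7578} = \frac{\left(-5 + \left(2 - 4\right)^{2}\right) \left(- \frac{6}{17}\right)}{7578} = \left(-5 + \left(-2\right)^{2}\right) \left(- \frac{6}{17}\right) \frac{1}{7578} = \left(-5 + 4\right) \left(- \frac{6}{17}\right) \frac{1}{7578} = \left(-1\right) \left(- \frac{6}{17}\right) \frac{1}{7578} = \frac{6}{17} \cdot \frac{1}{7578} = \frac{1}{21471}$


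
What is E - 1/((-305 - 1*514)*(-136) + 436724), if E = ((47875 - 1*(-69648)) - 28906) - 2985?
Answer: 46935584255/548108 ≈ 85632.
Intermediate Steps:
E = 85632 (E = ((47875 + 69648) - 28906) - 2985 = (117523 - 28906) - 2985 = 88617 - 2985 = 85632)
E - 1/((-305 - 1*514)*(-136) + 436724) = 85632 - 1/((-305 - 1*514)*(-136) + 436724) = 85632 - 1/((-305 - 514)*(-136) + 436724) = 85632 - 1/(-819*(-136) + 436724) = 85632 - 1/(111384 + 436724) = 85632 - 1/548108 = 46935584255/548108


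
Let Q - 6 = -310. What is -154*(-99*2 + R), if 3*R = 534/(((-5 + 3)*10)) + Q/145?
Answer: 13907047/435 ≈ 31970.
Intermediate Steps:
Q = -304 (Q = 6 - 310 = -304)
R = -8351/870 (R = (534/(((-5 + 3)*10)) - 304/145)/3 = (534/((-2*10)) - 304*1/145)/3 = (534/(-20) - 304/145)/3 = (534*(-1/20) - 304/145)/3 = (-267/10 - 304/145)/3 = (1/3)*(-8351/290) = -8351/870 ≈ -9.5988)
-154*(-99*2 + R) = -154*(-99*2 - 8351/870) = -154*(-198 - 8351/870) = -154*(-180611/870) = 13907047/435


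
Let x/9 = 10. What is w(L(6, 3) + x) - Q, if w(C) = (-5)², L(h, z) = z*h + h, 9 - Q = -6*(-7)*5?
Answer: 226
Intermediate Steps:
x = 90 (x = 9*10 = 90)
Q = -201 (Q = 9 - (-6*(-7))*5 = 9 - 42*5 = 9 - 1*210 = 9 - 210 = -201)
L(h, z) = h + h*z (L(h, z) = h*z + h = h + h*z)
w(C) = 25
w(L(6, 3) + x) - Q = 25 - 1*(-201) = 25 + 201 = 226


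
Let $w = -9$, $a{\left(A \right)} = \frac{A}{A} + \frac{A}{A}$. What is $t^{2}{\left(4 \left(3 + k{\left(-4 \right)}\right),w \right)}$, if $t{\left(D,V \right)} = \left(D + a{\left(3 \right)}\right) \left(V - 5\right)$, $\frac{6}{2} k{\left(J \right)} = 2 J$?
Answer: $\frac{19600}{9} \approx 2177.8$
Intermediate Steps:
$a{\left(A \right)} = 2$ ($a{\left(A \right)} = 1 + 1 = 2$)
$k{\left(J \right)} = \frac{2 J}{3}$
$t{\left(D,V \right)} = \left(-5 + V\right) \left(2 + D\right)$ ($t{\left(D,V \right)} = \left(D + 2\right) \left(V - 5\right) = \left(2 + D\right) \left(-5 + V\right) = \left(-5 + V\right) \left(2 + D\right)$)
$t^{2}{\left(4 \left(3 + k{\left(-4 \right)}\right),w \right)} = \left(-10 - 5 \cdot 4 \left(3 + \frac{2}{3} \left(-4\right)\right) + 2 \left(-9\right) + 4 \left(3 + \frac{2}{3} \left(-4\right)\right) \left(-9\right)\right)^{2} = \left(-10 - 5 \cdot 4 \left(3 - \frac{8}{3}\right) - 18 + 4 \left(3 - \frac{8}{3}\right) \left(-9\right)\right)^{2} = \left(-10 - 5 \cdot 4 \cdot \frac{1}{3} - 18 + 4 \cdot \frac{1}{3} \left(-9\right)\right)^{2} = \left(-10 - \frac{20}{3} - 18 + \frac{4}{3} \left(-9\right)\right)^{2} = \left(-10 - \frac{20}{3} - 18 - 12\right)^{2} = \left(- \frac{140}{3}\right)^{2} = \frac{19600}{9}$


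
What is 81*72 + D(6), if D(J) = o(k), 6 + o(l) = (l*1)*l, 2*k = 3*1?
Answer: 23313/4 ≈ 5828.3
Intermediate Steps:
k = 3/2 (k = (3*1)/2 = (1/2)*3 = 3/2 ≈ 1.5000)
o(l) = -6 + l**2 (o(l) = -6 + (l*1)*l = -6 + l*l = -6 + l**2)
D(J) = -15/4 (D(J) = -6 + (3/2)**2 = -6 + 9/4 = -15/4)
81*72 + D(6) = 81*72 - 15/4 = 5832 - 15/4 = 23313/4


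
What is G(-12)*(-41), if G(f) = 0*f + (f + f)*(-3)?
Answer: -2952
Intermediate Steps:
G(f) = -6*f (G(f) = 0 + (2*f)*(-3) = 0 - 6*f = -6*f)
G(-12)*(-41) = -6*(-12)*(-41) = 72*(-41) = -2952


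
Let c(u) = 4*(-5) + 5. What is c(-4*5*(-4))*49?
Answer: -735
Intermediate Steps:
c(u) = -15 (c(u) = -20 + 5 = -15)
c(-4*5*(-4))*49 = -15*49 = -735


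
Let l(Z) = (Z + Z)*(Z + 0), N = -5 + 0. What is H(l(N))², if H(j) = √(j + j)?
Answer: 100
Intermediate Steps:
N = -5
l(Z) = 2*Z² (l(Z) = (2*Z)*Z = 2*Z²)
H(j) = √2*√j (H(j) = √(2*j) = √2*√j)
H(l(N))² = (√2*√(2*(-5)²))² = (√2*√(2*25))² = (√2*√50)² = (√2*(5*√2))² = 10² = 100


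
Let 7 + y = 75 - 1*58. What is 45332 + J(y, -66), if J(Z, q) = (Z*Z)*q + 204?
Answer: 38936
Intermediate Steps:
y = 10 (y = -7 + (75 - 1*58) = -7 + (75 - 58) = -7 + 17 = 10)
J(Z, q) = 204 + q*Z**2 (J(Z, q) = Z**2*q + 204 = q*Z**2 + 204 = 204 + q*Z**2)
45332 + J(y, -66) = 45332 + (204 - 66*10**2) = 45332 + (204 - 66*100) = 45332 + (204 - 6600) = 45332 - 6396 = 38936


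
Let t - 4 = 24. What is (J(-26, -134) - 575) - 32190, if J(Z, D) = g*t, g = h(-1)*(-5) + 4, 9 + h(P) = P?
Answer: -31253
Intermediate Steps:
t = 28 (t = 4 + 24 = 28)
h(P) = -9 + P
g = 54 (g = (-9 - 1)*(-5) + 4 = -10*(-5) + 4 = 50 + 4 = 54)
J(Z, D) = 1512 (J(Z, D) = 54*28 = 1512)
(J(-26, -134) - 575) - 32190 = (1512 - 575) - 32190 = 937 - 32190 = -31253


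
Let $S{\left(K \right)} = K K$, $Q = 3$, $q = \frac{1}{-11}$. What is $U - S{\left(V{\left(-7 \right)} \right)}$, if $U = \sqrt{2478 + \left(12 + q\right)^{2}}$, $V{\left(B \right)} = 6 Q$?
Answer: $-324 + \frac{\sqrt{316999}}{11} \approx -272.82$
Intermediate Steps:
$q = - \frac{1}{11} \approx -0.090909$
$V{\left(B \right)} = 18$ ($V{\left(B \right)} = 6 \cdot 3 = 18$)
$S{\left(K \right)} = K^{2}$
$U = \frac{\sqrt{316999}}{11}$ ($U = \sqrt{2478 + \left(12 - \frac{1}{11}\right)^{2}} = \sqrt{2478 + \left(\frac{131}{11}\right)^{2}} = \sqrt{2478 + \frac{17161}{121}} = \sqrt{\frac{316999}{121}} = \frac{\sqrt{316999}}{11} \approx 51.184$)
$U - S{\left(V{\left(-7 \right)} \right)} = \frac{\sqrt{316999}}{11} - 18^{2} = \frac{\sqrt{316999}}{11} - 324 = -324 + \frac{\sqrt{316999}}{11}$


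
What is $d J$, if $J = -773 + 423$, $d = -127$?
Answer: $44450$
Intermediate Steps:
$J = -350$
$d J = \left(-127\right) \left(-350\right) = 44450$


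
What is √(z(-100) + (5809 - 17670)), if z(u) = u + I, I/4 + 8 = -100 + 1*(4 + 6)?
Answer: I*√12353 ≈ 111.14*I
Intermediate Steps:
I = -392 (I = -32 + 4*(-100 + 1*(4 + 6)) = -32 + 4*(-100 + 1*10) = -32 + 4*(-100 + 10) = -32 + 4*(-90) = -32 - 360 = -392)
z(u) = -392 + u (z(u) = u - 392 = -392 + u)
√(z(-100) + (5809 - 17670)) = √((-392 - 100) + (5809 - 17670)) = √(-492 - 11861) = √(-12353) = I*√12353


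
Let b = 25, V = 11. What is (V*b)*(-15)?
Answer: -4125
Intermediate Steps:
(V*b)*(-15) = (11*25)*(-15) = 275*(-15) = -4125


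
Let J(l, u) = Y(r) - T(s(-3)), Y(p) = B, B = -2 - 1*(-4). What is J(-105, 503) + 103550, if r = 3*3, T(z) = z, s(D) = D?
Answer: 103555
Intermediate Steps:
B = 2 (B = -2 + 4 = 2)
r = 9
Y(p) = 2
J(l, u) = 5 (J(l, u) = 2 - 1*(-3) = 2 + 3 = 5)
J(-105, 503) + 103550 = 5 + 103550 = 103555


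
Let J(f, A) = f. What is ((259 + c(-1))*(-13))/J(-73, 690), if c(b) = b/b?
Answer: 3380/73 ≈ 46.301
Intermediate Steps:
c(b) = 1
((259 + c(-1))*(-13))/J(-73, 690) = ((259 + 1)*(-13))/(-73) = (260*(-13))*(-1/73) = -3380*(-1/73) = 3380/73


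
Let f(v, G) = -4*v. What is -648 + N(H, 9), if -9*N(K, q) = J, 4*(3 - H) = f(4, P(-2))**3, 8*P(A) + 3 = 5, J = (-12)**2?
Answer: -664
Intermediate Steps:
J = 144
P(A) = 1/4 (P(A) = -3/8 + (1/8)*5 = -3/8 + 5/8 = 1/4)
H = 1027 (H = 3 - (-4*4)**3/4 = 3 - 1/4*(-16)**3 = 3 - 1/4*(-4096) = 3 + 1024 = 1027)
N(K, q) = -16 (N(K, q) = -1/9*144 = -16)
-648 + N(H, 9) = -648 - 16 = -664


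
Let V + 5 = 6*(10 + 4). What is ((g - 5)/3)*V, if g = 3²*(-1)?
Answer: -1106/3 ≈ -368.67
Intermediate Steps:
g = -9 (g = 9*(-1) = -9)
V = 79 (V = -5 + 6*(10 + 4) = -5 + 6*14 = -5 + 84 = 79)
((g - 5)/3)*V = ((-9 - 5)/3)*79 = ((⅓)*(-14))*79 = -14/3*79 = -1106/3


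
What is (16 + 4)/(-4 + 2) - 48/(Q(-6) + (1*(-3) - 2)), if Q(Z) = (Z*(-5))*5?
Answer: -1498/145 ≈ -10.331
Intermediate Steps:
Q(Z) = -25*Z (Q(Z) = -5*Z*5 = -25*Z)
(16 + 4)/(-4 + 2) - 48/(Q(-6) + (1*(-3) - 2)) = (16 + 4)/(-4 + 2) - 48/(-25*(-6) + (1*(-3) - 2)) = 20/(-2) - 48/(150 + (-3 - 2)) = 20*(-½) - 48/(150 - 5) = -10 - 48/145 = -1498/145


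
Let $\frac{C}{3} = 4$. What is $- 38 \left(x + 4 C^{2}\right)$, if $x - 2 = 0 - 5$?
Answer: $-21774$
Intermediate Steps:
$C = 12$ ($C = 3 \cdot 4 = 12$)
$x = -3$ ($x = 2 + \left(0 - 5\right) = 2 - 5 = -3$)
$- 38 \left(x + 4 C^{2}\right) = - 38 \left(-3 + 4 \cdot 12^{2}\right) = - 38 \left(-3 + 4 \cdot 144\right) = - 38 \left(-3 + 576\right) = \left(-38\right) 573 = -21774$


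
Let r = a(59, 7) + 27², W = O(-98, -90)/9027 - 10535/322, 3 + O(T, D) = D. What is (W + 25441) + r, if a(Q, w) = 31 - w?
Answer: 3621086345/138414 ≈ 26161.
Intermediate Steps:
O(T, D) = -3 + D
W = -4529971/138414 (W = (-3 - 90)/9027 - 10535/322 = -93*1/9027 - 10535*1/322 = -31/3009 - 1505/46 = -4529971/138414 ≈ -32.728)
r = 753 (r = (31 - 1*7) + 27² = (31 - 7) + 729 = 24 + 729 = 753)
(W + 25441) + r = (-4529971/138414 + 25441) + 753 = 3516860603/138414 + 753 = 3621086345/138414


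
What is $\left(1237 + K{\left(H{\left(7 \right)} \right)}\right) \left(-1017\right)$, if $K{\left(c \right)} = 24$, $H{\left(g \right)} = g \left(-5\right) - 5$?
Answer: $-1282437$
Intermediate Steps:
$H{\left(g \right)} = -5 - 5 g$ ($H{\left(g \right)} = - 5 g - 5 = -5 - 5 g$)
$\left(1237 + K{\left(H{\left(7 \right)} \right)}\right) \left(-1017\right) = \left(1237 + 24\right) \left(-1017\right) = 1261 \left(-1017\right) = -1282437$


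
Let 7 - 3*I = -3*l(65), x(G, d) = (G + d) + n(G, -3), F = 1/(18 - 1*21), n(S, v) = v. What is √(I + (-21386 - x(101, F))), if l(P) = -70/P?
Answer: I*√32674746/39 ≈ 146.57*I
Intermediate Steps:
F = -⅓ (F = 1/(18 - 21) = 1/(-3) = -⅓ ≈ -0.33333)
x(G, d) = -3 + G + d (x(G, d) = (G + d) - 3 = -3 + G + d)
I = 49/39 (I = 7/3 - (-1)*(-70/65) = 7/3 - (-1)*(-70*1/65) = 7/3 - (-1)*(-14)/13 = 7/3 - ⅓*42/13 = 7/3 - 14/13 = 49/39 ≈ 1.2564)
√(I + (-21386 - x(101, F))) = √(49/39 + (-21386 - (-3 + 101 - ⅓))) = √(49/39 + (-21386 - 1*293/3)) = √(49/39 + (-21386 - 293/3)) = √(49/39 - 64451/3) = √(-837814/39) = I*√32674746/39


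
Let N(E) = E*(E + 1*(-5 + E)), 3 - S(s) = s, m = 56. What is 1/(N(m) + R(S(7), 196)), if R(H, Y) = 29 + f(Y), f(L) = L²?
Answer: 1/44437 ≈ 2.2504e-5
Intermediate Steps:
S(s) = 3 - s
R(H, Y) = 29 + Y²
N(E) = E*(-5 + 2*E) (N(E) = E*(E + (-5 + E)) = E*(-5 + 2*E))
1/(N(m) + R(S(7), 196)) = 1/(56*(-5 + 2*56) + (29 + 196²)) = 1/(56*(-5 + 112) + (29 + 38416)) = 1/(56*107 + 38445) = 1/(5992 + 38445) = 1/44437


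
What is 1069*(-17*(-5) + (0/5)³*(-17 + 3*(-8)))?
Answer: 90865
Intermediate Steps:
1069*(-17*(-5) + (0/5)³*(-17 + 3*(-8))) = 1069*(85 + (0*(⅕))³*(-17 - 24)) = 1069*(85 + 0³*(-41)) = 1069*(85 + 0*(-41)) = 1069*(85 + 0) = 1069*85 = 90865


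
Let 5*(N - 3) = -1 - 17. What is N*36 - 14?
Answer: -178/5 ≈ -35.600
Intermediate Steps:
N = -3/5 (N = 3 + (-1 - 17)/5 = 3 + (1/5)*(-18) = 3 - 18/5 = -3/5 ≈ -0.60000)
N*36 - 14 = -3/5*36 - 14 = -108/5 - 14 = -178/5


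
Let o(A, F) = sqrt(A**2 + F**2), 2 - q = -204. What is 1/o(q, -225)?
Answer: sqrt(93061)/93061 ≈ 0.0032781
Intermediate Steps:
q = 206 (q = 2 - 1*(-204) = 2 + 204 = 206)
1/o(q, -225) = 1/(sqrt(206**2 + (-225)**2)) = 1/(sqrt(42436 + 50625)) = 1/(sqrt(93061)) = sqrt(93061)/93061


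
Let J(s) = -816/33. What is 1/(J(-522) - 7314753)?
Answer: -11/80462555 ≈ -1.3671e-7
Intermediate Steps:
J(s) = -272/11 (J(s) = -816*1/33 = -272/11)
1/(J(-522) - 7314753) = 1/(-272/11 - 7314753) = 1/(-80462555/11) = -11/80462555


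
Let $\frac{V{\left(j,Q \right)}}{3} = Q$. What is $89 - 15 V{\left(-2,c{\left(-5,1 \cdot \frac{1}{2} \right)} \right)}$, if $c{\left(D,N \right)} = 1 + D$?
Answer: $269$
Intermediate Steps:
$V{\left(j,Q \right)} = 3 Q$
$89 - 15 V{\left(-2,c{\left(-5,1 \cdot \frac{1}{2} \right)} \right)} = 89 - 15 \cdot 3 \left(1 - 5\right) = 89 - 15 \cdot 3 \left(-4\right) = 89 - -180 = 89 + 180 = 269$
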